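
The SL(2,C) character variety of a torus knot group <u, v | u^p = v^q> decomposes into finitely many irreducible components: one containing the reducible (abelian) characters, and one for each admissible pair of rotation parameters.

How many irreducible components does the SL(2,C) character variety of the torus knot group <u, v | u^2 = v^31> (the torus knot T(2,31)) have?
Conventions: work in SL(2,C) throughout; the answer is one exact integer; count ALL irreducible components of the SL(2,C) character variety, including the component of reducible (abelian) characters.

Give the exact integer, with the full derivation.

In the torus knot group T(2,31), u^2 = v^31 is central, so an irreducible representation sends it to +I or -I (Schur).
So on each irreducible component the traces are pinned: tr(u) = 2*cos(pi*alpha/2) with 1 <= alpha <= 1, tr(v) = 2*cos(pi*beta/31) with 1 <= beta <= 30.
The two central values (-1)^alpha I and (-1)^beta I must be the same matrix, so alpha and beta share a parity.
count pairs: odd alpha (1 choices) x odd beta (15), plus even alpha (0) x even beta (15): 1*15 + 0*15 = 15.
components with irreducible characters: 15; plus the single component of reducible (abelian) characters: total 16.

16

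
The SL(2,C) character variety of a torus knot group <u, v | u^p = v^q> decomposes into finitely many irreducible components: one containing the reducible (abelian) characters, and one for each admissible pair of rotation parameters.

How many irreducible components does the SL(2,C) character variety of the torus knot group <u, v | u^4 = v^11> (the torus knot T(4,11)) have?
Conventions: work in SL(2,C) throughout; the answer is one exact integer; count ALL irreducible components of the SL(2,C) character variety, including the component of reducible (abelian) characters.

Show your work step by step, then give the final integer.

16

Gamma = < u, v | u^4 = v^11 > (torus knot T(4,11)); the central element u^4 = v^11 acts as +I or -I in any irreducible SL(2,C) representation.
On an irreducible component, tr(u) is locked at 2*cos(pi*alpha/4) for some alpha in 1..3, and tr(v) at 2*cos(pi*beta/11) for some beta in 1..10.
The two central values (-1)^alpha I and (-1)^beta I must be the same matrix, so alpha and beta share a parity.
Enumerate parity-matched pairs: 2*5 odd-odd plus 1*5 even-even gives 15.
components with irreducible characters: 15; plus the single component of reducible (abelian) characters: total 16.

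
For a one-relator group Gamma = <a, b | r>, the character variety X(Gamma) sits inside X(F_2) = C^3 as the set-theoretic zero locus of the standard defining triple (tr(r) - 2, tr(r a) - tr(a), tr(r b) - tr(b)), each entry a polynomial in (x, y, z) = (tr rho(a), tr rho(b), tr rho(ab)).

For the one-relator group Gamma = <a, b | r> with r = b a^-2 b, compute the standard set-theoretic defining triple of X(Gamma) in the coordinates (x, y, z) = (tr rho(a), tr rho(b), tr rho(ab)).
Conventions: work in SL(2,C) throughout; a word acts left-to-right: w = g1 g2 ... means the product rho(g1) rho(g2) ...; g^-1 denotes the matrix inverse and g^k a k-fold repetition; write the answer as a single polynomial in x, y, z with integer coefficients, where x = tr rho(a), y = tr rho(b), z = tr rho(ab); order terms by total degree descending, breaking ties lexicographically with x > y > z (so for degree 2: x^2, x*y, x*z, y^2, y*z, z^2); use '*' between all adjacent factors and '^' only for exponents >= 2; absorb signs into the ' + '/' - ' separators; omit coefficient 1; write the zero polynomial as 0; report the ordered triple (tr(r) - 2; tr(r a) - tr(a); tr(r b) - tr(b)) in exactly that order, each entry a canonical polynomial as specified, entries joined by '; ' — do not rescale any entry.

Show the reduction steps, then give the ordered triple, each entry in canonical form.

x^2*y^2 - x*y*z - x^2 - y^2; x^2*y*z - x^3 - x*z^2 - y*z + 2*x; x^2*y^3 - x*y^2*z - 2*x^2*y - y^3 + x*z + 2*y

trace(b^2) = trace(b)*trace(b) - trace(1)  (reduce the b square) = y^2 - 2
trace(b^2 a) = trace(b)*trace(a b) - trace(a)  (reduce the b square) = y*z - x
trace(a^-1 b^2) = trace(b^2)*trace(a) - trace(b^2 a)  (eliminate a^-1) = x*y^2 - y*z - x
trace(b a^-2 b) = trace(a^-1 b^2)*trace(a) - trace(a^-1 b^2 a)  (eliminate a^-1) = x^2*y^2 - x*y*z - x^2 - y^2 + 2
trace(b a b a) = trace(b a)*trace(b a) - trace(1)  (split on b) = z^2 - 2
trace(a^-1 b a b) = trace(b a b)*trace(a) - trace(b a b a)  (eliminate a^-1) = x*y*z - x^2 - z^2 + 2
trace(b a^-2 b a) = trace(a^-1 b a b)*trace(a) - trace(a^-1 b a b a)  (eliminate a^-1) = x^2*y*z - x^3 - x*z^2 - y*z + 3*x
trace(b^3) = trace(b)*trace(b^2) - trace(b)  (reduce the b square) = y^3 - 3*y
trace(b^3 a) = trace(b)*trace(a b^2) - trace(a b)  (reduce the b square) = y^2*z - x*y - z
trace(a^-1 b^3) = trace(b^3)*trace(a) - trace(b^3 a)  (eliminate a^-1) = x*y^3 - y^2*z - 2*x*y + z
trace(b a^-2 b^2) = trace(a^-1 b^3)*trace(a) - trace(a^-1 b^3 a)  (eliminate a^-1) = x^2*y^3 - x*y^2*z - 2*x^2*y - y^3 + x*z + 3*y
assemble the triple (trace(r) - 2; trace(r a) - x; trace(r b) - y)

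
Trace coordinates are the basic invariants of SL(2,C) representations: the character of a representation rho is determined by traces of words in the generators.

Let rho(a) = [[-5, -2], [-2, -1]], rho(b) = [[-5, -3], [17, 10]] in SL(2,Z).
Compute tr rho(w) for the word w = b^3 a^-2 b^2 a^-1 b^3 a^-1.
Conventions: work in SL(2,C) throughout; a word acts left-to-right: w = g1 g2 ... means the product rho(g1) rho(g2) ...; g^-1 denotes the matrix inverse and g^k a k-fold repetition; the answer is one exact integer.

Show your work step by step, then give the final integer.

64435319

rho(b) = [[-5, -3], [17, 10]]
... * rho(b) = [[-5, -3], [17, 10]]  ->  [[-26, -15], [85, 49]]
... * rho(b) = [[-5, -3], [17, 10]]  ->  [[-125, -72], [408, 235]]
... * rho(a^-1) = [[-1, 2], [2, -5]]  ->  [[-19, 110], [62, -359]]
... * rho(a^-1) = [[-1, 2], [2, -5]]  ->  [[239, -588], [-780, 1919]]
... * rho(b) = [[-5, -3], [17, 10]]  ->  [[-11191, -6597], [36523, 21530]]
... * rho(b) = [[-5, -3], [17, 10]]  ->  [[-56194, -32397], [183395, 105731]]
... * rho(a^-1) = [[-1, 2], [2, -5]]  ->  [[-8600, 49597], [28067, -161865]]
... * rho(b) = [[-5, -3], [17, 10]]  ->  [[886149, 521770], [-2892040, -1702851]]
... * rho(b) = [[-5, -3], [17, 10]]  ->  [[4439345, 2559253], [-14488267, -8352390]]
... * rho(b) = [[-5, -3], [17, 10]]  ->  [[21310576, 12274495], [-69549295, -40059099]]
... * rho(a^-1) = [[-1, 2], [2, -5]]  ->  [[3238414, -18751323], [-10568903, 61196905]]
tr = 3238414 + 61196905 = 64435319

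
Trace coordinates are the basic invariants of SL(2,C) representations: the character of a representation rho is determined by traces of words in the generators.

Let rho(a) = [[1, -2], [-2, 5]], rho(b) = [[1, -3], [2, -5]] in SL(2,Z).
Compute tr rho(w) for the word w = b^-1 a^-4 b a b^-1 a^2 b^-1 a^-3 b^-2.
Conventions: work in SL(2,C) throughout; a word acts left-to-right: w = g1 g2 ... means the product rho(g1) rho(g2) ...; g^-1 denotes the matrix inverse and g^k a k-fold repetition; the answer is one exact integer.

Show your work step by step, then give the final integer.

rho(b^-1) = [[-5, 3], [-2, 1]]
... * rho(a^-1) = [[5, 2], [2, 1]]  ->  [[-19, -7], [-8, -3]]
... * rho(a^-1) = [[5, 2], [2, 1]]  ->  [[-109, -45], [-46, -19]]
... * rho(a^-1) = [[5, 2], [2, 1]]  ->  [[-635, -263], [-268, -111]]
... * rho(a^-1) = [[5, 2], [2, 1]]  ->  [[-3701, -1533], [-1562, -647]]
... * rho(b) = [[1, -3], [2, -5]]  ->  [[-6767, 18768], [-2856, 7921]]
... * rho(a) = [[1, -2], [-2, 5]]  ->  [[-44303, 107374], [-18698, 45317]]
... * rho(b^-1) = [[-5, 3], [-2, 1]]  ->  [[6767, -25535], [2856, -10777]]
... * rho(a) = [[1, -2], [-2, 5]]  ->  [[57837, -141209], [24410, -59597]]
... * rho(a) = [[1, -2], [-2, 5]]  ->  [[340255, -821719], [143604, -346805]]
... * rho(b^-1) = [[-5, 3], [-2, 1]]  ->  [[-57837, 199046], [-24410, 84007]]
... * rho(a^-1) = [[5, 2], [2, 1]]  ->  [[108907, 83372], [45964, 35187]]
... * rho(a^-1) = [[5, 2], [2, 1]]  ->  [[711279, 301186], [300194, 127115]]
... * rho(a^-1) = [[5, 2], [2, 1]]  ->  [[4158767, 1723744], [1755200, 727503]]
... * rho(b^-1) = [[-5, 3], [-2, 1]]  ->  [[-24241323, 14200045], [-10231006, 5993103]]
... * rho(b^-1) = [[-5, 3], [-2, 1]]  ->  [[92806525, -58523924], [39168824, -24699915]]
tr = 92806525 + -24699915 = 68106610

68106610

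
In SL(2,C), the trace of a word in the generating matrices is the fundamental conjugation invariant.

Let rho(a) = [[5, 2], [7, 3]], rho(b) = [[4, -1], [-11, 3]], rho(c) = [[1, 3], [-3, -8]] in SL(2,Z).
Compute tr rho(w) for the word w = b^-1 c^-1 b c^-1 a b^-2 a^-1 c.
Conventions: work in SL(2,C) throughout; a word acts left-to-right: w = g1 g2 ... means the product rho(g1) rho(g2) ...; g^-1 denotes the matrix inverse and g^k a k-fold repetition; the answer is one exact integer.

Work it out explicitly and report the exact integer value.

-236866

rho(b^-1) = [[3, 1], [11, 4]]
... * rho(c^-1) = [[-8, -3], [3, 1]]  ->  [[-21, -8], [-76, -29]]
... * rho(b) = [[4, -1], [-11, 3]]  ->  [[4, -3], [15, -11]]
... * rho(c^-1) = [[-8, -3], [3, 1]]  ->  [[-41, -15], [-153, -56]]
... * rho(a) = [[5, 2], [7, 3]]  ->  [[-310, -127], [-1157, -474]]
... * rho(b^-1) = [[3, 1], [11, 4]]  ->  [[-2327, -818], [-8685, -3053]]
... * rho(b^-1) = [[3, 1], [11, 4]]  ->  [[-15979, -5599], [-59638, -20897]]
... * rho(a^-1) = [[3, -2], [-7, 5]]  ->  [[-8744, 3963], [-32635, 14791]]
... * rho(c) = [[1, 3], [-3, -8]]  ->  [[-20633, -57936], [-77008, -216233]]
tr = -20633 + -216233 = -236866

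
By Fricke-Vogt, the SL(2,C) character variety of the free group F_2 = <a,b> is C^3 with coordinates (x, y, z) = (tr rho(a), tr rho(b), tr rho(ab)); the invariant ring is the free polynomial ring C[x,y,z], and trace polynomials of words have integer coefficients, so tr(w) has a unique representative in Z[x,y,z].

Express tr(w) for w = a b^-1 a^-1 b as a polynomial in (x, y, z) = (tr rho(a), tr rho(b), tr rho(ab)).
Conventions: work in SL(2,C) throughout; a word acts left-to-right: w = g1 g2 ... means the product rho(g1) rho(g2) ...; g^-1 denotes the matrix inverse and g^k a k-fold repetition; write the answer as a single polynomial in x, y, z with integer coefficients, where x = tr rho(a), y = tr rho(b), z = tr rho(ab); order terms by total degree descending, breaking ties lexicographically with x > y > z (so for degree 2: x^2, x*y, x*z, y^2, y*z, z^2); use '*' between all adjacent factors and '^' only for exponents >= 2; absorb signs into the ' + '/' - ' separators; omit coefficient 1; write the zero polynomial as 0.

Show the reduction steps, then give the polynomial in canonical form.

tr(b a b) = tr(b) * tr(a b) - tr(a) = y*z - x
tr(b a b a) = tr(b a) * tr(b a) - tr(1) = z^2 - 2
tr(a^-1 b a b) = tr(b a b) * tr(a) - tr(b a b a) = x*y*z - x^2 - z^2 + 2
tr(a b^-1 a^-1 b) = tr(a^-1 b a) * tr(b) - tr(a^-1 b a b) = -x*y*z + x^2 + y^2 + z^2 - 2

-x*y*z + x^2 + y^2 + z^2 - 2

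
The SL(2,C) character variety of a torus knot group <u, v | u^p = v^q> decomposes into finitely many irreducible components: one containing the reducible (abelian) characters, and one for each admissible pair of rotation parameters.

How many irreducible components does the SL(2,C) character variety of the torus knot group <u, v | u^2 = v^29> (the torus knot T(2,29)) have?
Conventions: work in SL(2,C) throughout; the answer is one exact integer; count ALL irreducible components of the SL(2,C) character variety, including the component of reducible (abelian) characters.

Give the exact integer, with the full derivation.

15

Gamma = < u, v | u^2 = v^29 > (torus knot T(2,29)); the central element u^2 = v^29 acts as +I or -I in any irreducible SL(2,C) representation.
On an irreducible component, tr(u) is locked at 2*cos(pi*alpha/2) for some alpha in 1..1, and tr(v) at 2*cos(pi*beta/29) for some beta in 1..28.
u^2 = (-1)^alpha I and v^29 = (-1)^beta I must agree, so alpha and beta have equal parity.
Counting: 1 odd alphas x 14 odd betas + 0 even alphas x 14 even betas = 14 + 0 = 14.
components with irreducible characters: 14; plus the single component of reducible (abelian) characters: total 15.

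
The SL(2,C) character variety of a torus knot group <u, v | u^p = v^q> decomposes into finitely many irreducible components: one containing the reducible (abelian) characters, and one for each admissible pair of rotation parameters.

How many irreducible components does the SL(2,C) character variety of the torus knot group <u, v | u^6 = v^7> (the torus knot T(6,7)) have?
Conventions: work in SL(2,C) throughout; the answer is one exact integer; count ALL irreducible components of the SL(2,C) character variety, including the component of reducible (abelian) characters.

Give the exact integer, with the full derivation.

In the torus knot group T(6,7), u^6 = v^7 is central, so an irreducible representation sends it to +I or -I (Schur).
On an irreducible component, tr(u) is locked at 2*cos(pi*alpha/6) for some alpha in 1..5, and tr(v) at 2*cos(pi*beta/7) for some beta in 1..6.
Consistency of u^6 = (-1)^alpha I with v^7 = (-1)^beta I forces alpha = beta (mod 2).
Counting: 3 odd alphas x 3 odd betas + 2 even alphas x 3 even betas = 9 + 6 = 15.
Total: 15 irreducible-character components + 1 reducible (abelian) component = 16.

16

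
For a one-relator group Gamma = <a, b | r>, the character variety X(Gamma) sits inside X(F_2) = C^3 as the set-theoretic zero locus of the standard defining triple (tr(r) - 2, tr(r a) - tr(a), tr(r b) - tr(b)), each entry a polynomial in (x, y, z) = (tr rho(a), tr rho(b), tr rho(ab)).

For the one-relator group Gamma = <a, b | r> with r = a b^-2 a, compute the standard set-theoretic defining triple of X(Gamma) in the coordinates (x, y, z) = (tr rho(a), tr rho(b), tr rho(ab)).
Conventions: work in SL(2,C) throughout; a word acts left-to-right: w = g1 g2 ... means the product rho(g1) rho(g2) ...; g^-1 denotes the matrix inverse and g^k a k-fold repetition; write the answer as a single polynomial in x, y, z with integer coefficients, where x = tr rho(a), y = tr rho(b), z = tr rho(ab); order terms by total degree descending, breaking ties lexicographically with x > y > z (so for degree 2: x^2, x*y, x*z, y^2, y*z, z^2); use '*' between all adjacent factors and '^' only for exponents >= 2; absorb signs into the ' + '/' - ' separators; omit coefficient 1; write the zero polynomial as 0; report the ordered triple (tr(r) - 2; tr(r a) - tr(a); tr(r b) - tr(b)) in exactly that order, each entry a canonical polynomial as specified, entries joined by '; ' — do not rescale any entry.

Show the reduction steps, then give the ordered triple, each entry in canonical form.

x^2*y^2 - x*y*z - x^2 - y^2; x^3*y^2 - x^2*y*z - x^3 - 2*x*y^2 + y*z + 2*x; x*y^2*z - y^3 - y*z^2 - x*z + 2*y

tr(a^2) = tr(a) tr(a) - tr(1) = x^2 - 2
use: tr(a^2 b) = tr(a) tr(b a) - tr(b) = x*z - y
tr(b^-1 a^2) = tr(a^2) tr(b) - tr(a^2 b) = x^2*y - x*z - y
tr(a b^-2 a) = tr(b^-1 a^2) tr(b) - tr(b^-1 a^2 b) = x^2*y^2 - x*y*z - x^2 - y^2 + 2
tr(a^3) = tr(a) tr(a^2) - tr(a) = x^3 - 3*x
tr(a^3 b) = tr(a) tr(b a^2) - tr(b a) = x^2*z - x*y - z
apply: tr(b^-1 a^3) = tr(a^3) tr(b) - tr(a^3 b) = x^3*y - x^2*z - 2*x*y + z
tr(a b^-2 a^2) = tr(b^-1 a^3) tr(b) - tr(b^-1 a^3 b) = x^3*y^2 - x^2*y*z - x^3 - 2*x*y^2 + y*z + 3*x
tr(a b a b) = tr(a b) tr(a b) - tr(1) = z^2 - 2
use: tr(b^-1 a b a) = tr(a b a) tr(b) - tr(a b a b) = x*y*z - y^2 - z^2 + 2
tr(a b^-2 a b) = tr(b^-1 a b a) tr(b) - tr(b^-1 a b a b) = x*y^2*z - y^3 - y*z^2 - x*z + 3*y
assemble the triple (tr(r) - 2; tr(r a) - x; tr(r b) - y)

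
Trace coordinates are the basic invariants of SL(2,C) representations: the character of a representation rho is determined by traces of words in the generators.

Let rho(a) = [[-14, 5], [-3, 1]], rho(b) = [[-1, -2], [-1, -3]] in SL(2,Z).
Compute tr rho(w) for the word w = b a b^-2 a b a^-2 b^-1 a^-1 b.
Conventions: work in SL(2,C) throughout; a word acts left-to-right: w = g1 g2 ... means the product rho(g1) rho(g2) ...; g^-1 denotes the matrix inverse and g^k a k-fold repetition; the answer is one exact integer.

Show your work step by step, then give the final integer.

rho(b) = [[-1, -2], [-1, -3]]
... * rho(a) = [[-14, 5], [-3, 1]]  ->  [[20, -7], [23, -8]]
... * rho(b^-1) = [[-3, 2], [1, -1]]  ->  [[-67, 47], [-77, 54]]
... * rho(b^-1) = [[-3, 2], [1, -1]]  ->  [[248, -181], [285, -208]]
... * rho(a) = [[-14, 5], [-3, 1]]  ->  [[-2929, 1059], [-3366, 1217]]
... * rho(b) = [[-1, -2], [-1, -3]]  ->  [[1870, 2681], [2149, 3081]]
... * rho(a^-1) = [[1, -5], [3, -14]]  ->  [[9913, -46884], [11392, -53879]]
... * rho(a^-1) = [[1, -5], [3, -14]]  ->  [[-130739, 606811], [-150245, 697346]]
... * rho(b^-1) = [[-3, 2], [1, -1]]  ->  [[999028, -868289], [1148081, -997836]]
... * rho(a^-1) = [[1, -5], [3, -14]]  ->  [[-1605839, 7160906], [-1845427, 8229299]]
... * rho(b) = [[-1, -2], [-1, -3]]  ->  [[-5555067, -18271040], [-6383872, -20997043]]
tr = -5555067 + -20997043 = -26552110

-26552110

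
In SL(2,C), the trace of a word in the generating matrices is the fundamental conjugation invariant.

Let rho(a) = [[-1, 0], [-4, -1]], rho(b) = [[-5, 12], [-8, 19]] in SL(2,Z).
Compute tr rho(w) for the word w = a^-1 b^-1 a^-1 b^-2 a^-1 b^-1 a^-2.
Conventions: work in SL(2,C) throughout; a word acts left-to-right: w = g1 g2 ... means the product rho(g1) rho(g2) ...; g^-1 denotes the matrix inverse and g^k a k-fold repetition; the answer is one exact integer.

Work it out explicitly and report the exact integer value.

rho(a^-1) = [[-1, 0], [4, -1]]
... * rho(b^-1) = [[19, -12], [8, -5]]  ->  [[-19, 12], [68, -43]]
... * rho(a^-1) = [[-1, 0], [4, -1]]  ->  [[67, -12], [-240, 43]]
... * rho(b^-1) = [[19, -12], [8, -5]]  ->  [[1177, -744], [-4216, 2665]]
... * rho(b^-1) = [[19, -12], [8, -5]]  ->  [[16411, -10404], [-58784, 37267]]
... * rho(a^-1) = [[-1, 0], [4, -1]]  ->  [[-58027, 10404], [207852, -37267]]
... * rho(b^-1) = [[19, -12], [8, -5]]  ->  [[-1019281, 644304], [3651052, -2307889]]
... * rho(a^-1) = [[-1, 0], [4, -1]]  ->  [[3596497, -644304], [-12882608, 2307889]]
... * rho(a^-1) = [[-1, 0], [4, -1]]  ->  [[-6173713, 644304], [22114164, -2307889]]
tr = -6173713 + -2307889 = -8481602

-8481602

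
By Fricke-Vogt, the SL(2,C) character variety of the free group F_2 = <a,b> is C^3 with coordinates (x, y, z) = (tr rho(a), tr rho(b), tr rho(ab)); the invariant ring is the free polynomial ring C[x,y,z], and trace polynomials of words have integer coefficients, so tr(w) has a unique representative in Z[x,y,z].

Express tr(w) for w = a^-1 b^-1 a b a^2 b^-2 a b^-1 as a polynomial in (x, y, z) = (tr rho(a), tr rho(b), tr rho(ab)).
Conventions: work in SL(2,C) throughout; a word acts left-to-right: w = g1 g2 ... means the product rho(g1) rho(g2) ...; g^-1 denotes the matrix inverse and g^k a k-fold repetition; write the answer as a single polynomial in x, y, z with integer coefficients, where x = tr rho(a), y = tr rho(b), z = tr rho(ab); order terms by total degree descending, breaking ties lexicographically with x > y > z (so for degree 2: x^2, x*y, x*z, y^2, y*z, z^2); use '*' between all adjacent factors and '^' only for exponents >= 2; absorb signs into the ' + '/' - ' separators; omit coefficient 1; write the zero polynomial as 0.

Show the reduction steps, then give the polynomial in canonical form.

tr(a^2) = tr(a) * tr(a) - tr(1) = x^2 - 2
tr(a^3) = tr(a) * tr(a^2) - tr(a) = x^3 - 3*x
tr(a b a) = tr(a) * tr(b a) - tr(b) = x*z - y
next, tr(a^3 b) = tr(a) * tr(a b a) - tr(a b) = x^2*z - x*y - z
next, tr(a^2 b^-1 a) = tr(a^3) * tr(b) - tr(a^3 b) = x^3*y - x^2*z - 2*x*y + z
and tr(b a b a) = tr(b a) * tr(b a) - tr(1) = z^2 - 2
and tr(b a b) = tr(b) * tr(a b) - tr(a) = y*z - x
tr(a b a^2 b) = tr(a) * tr(b a b a) - tr(b a b) = x*z^2 - y*z - x
tr(a b^2 a b a) = tr(b) * tr(a b a^2 b) - tr(a b a^2) = x*y*z^2 - x^2*z - y^2*z + z
tr(a b^2 a b) = tr(b) * tr(a b a b) - tr(a b a) = y*z^2 - x*z - y
and tr(b a b a^3 b) = tr(a) * tr(a b^2 a b a) - tr(a b^2 a b) = x^2*y*z^2 - x^3*z - x*y^2*z - y*z^2 + 2*x*z + y
tr(b a b a b a) = tr(b a) * tr(b a b a) - tr(b^-1 a^-1) = z^3 - 3*z
and tr(b a b a b a^2) = tr(a) * tr(b a b a b a) - tr(b a b a b) = x*z^3 - y*z^2 - 2*x*z + y
next, tr(b a b a^3 b a) = tr(a) * tr(b a b a b a^2) - tr(b a b a b a) = x^2*z^3 - x*y*z^2 - 2*x^2*z - z^3 + x*y + 3*z
tr(a b a^-1 b a b a^2) = tr(b a b a^3 b) * tr(a) - tr(b a b a^3 b a) = x^3*y*z^2 - x^4*z - x^2*y^2*z - x^2*z^3 + 4*x^2*z + z^3 - 3*z
next, tr(b a^2 b) = tr(b) * tr(a^2 b) - tr(a^2) = x*y*z - x^2 - y^2 + 2
tr(a b a^2 b a) = tr(a) * tr(b a^2 b a) - tr(b a^2 b) = x^2*z^2 - 2*x*y*z + y^2 - 2
and tr(b a b a^2 b a b) = tr(b) * tr(a b a^2 b a b) - tr(a b a^2 b a) = x*y*z^3 - x^2*z^2 - y^2*z^2 + 2
next, tr(b a b a b a b a) = tr(a b) * tr(a b a b a b) - tr(a^-1 b^-1 a^-1 b^-1) = z^4 - 4*z^2 + 2
next, tr(b a b a b a b) = tr(b) * tr(a b a b a b) - tr(a b a b a) = y*z^3 - x*z^2 - 2*y*z + x
next, tr(b a b a^2 b a b a) = tr(a) * tr(b a b a b a b a) - tr(b a b a b a b) = x*z^4 - y*z^3 - 3*x*z^2 + 2*y*z + x
next, tr(a b a^-1 b a b a^2 b) = tr(b a b a^2 b a b) * tr(a) - tr(b a b a^2 b a b a) = x^2*y*z^3 - x^3*z^2 - x*y^2*z^2 - x*z^4 + y*z^3 + 3*x*z^2 - 2*y*z + x
next, tr(a^-1 b a b a^2 b^-1 a b) = tr(a b a^-1 b a b a^2) * tr(b) - tr(a b a^-1 b a b a^2 b) = x^3*y^2*z^2 - x^4*y*z - x^2*y^3*z - 2*x^2*y*z^3 + x^3*z^2 + x*y^2*z^2 + x*z^4 + 4*x^2*y*z - 3*x*z^2 - y*z - x
next, tr(a b a^2 b^-1 a b^-1 a^-1 b) = tr(a^-1 b a b a^2 b^-1 a) * tr(b) - tr(a^-1 b a b a^2 b^-1 a b) = -x^3*y^2*z^2 + x^4*y*z + x^2*y^3*z + 2*x^2*y*z^3 - x^3*z^2 - x*y^2*z^2 - x*z^4 - 3*x^2*y*z - x*y^2 + 3*x*z^2 + x
next, tr(a b^-1 a^-1 b^-1 a b a^2 b^-1) = tr(a b a^2 b^-1 a b^-1 a^-1) * tr(b) - tr(a b a^2 b^-1 a b^-1 a^-1 b) = x^3*y^2*z^2 - x^4*y*z - x^2*y^3*z - 2*x^2*y*z^3 + x^3*y^2 + x^3*z^2 + x*y^2*z^2 + x*z^4 + 2*x^2*y*z - x*y^2 - 3*x*z^2 + y*z - x
next, tr(b^-1 a b a^2) = tr(a b a^2) * tr(b) - tr(a b a^2 b) = x^2*y*z - x*y^2 - x*z^2 + x
next, tr(b a^3 b) = tr(a) * tr(b^2 a^2) - tr(b^2 a) = x^2*y*z - x^3 - x*y^2 - y*z + 3*x
and tr(a^-1 b^-1 a b a^3 b) = tr(a b a^3 b a^-1) * tr(b) - tr(a b a^3 b a^-1 b) = -x^3*y*z^2 + x^4*z + 2*x^2*y^2*z + x^2*z^3 - x^3*y - x*y^3 - 4*x^2*z - y^2*z - z^3 + 3*x*y + 3*z
and tr(a b^-1 a^-1 b^-1 a b a^2) = tr(a^-1 b^-1 a b a^3) * tr(b) - tr(a^-1 b^-1 a b a^3 b) = x^3*y*z^2 - x^4*z - x^2*y^2*z - x^2*z^3 + x^3*y - x*y*z^2 + 4*x^2*z + y^2*z + z^3 - 2*x*y - 3*z
tr(a^-1 b^-1 a b a^2 b^-2 a b^-1) = tr(a b^-1 a^-1 b^-1 a b a^2 b^-1) * tr(b) - tr(a b^-1 a^-1 b^-1 a b a^2) = x^3*y^3*z^2 - x^4*y^2*z - x^2*y^4*z - 2*x^2*y^2*z^3 + x^3*y^3 + x*y^3*z^2 + x*y*z^4 + x^4*z + 3*x^2*y^2*z + x^2*z^3 - x^3*y - x*y^3 - 2*x*y*z^2 - 4*x^2*z - z^3 + x*y + 3*z

x^3*y^3*z^2 - x^4*y^2*z - x^2*y^4*z - 2*x^2*y^2*z^3 + x^3*y^3 + x*y^3*z^2 + x*y*z^4 + x^4*z + 3*x^2*y^2*z + x^2*z^3 - x^3*y - x*y^3 - 2*x*y*z^2 - 4*x^2*z - z^3 + x*y + 3*z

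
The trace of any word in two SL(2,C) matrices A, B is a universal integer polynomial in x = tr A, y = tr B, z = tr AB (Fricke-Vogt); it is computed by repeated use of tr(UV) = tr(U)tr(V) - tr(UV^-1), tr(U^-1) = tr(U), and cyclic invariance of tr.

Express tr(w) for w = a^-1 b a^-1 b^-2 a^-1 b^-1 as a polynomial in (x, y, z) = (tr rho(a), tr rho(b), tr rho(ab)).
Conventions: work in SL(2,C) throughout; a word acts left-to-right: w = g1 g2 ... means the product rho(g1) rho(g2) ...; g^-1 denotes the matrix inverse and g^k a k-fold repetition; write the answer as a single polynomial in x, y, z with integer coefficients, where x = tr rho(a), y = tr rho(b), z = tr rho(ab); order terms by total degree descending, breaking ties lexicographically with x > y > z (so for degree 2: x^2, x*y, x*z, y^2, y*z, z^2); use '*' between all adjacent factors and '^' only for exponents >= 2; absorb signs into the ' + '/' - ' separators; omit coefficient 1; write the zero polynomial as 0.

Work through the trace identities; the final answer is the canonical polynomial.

tr(a^-1) = tr(a) = x
and tr(a^-2) = tr(a^-1) tr(a) - tr(1) = x^2 - 2
tr(a b a) = tr(a) tr(b a) - tr(b) = x*z - y
tr(a b a b) = tr(a b) tr(a b) - tr(1)   [split at repeated a] = z^2 - 2
next, tr(b^-1 a b a) = tr(a b a) tr(b) - tr(a b a b) = x*y*z - y^2 - z^2 + 2
tr(b^-1 a b a^-1) = tr(b^-1 a b) tr(a) - tr(b^-1 a b a) = -x*y*z + x^2 + y^2 + z^2 - 2
next, tr(b a^-2 b^-1 a) = tr(b^-1 a b a^-1) tr(a) - tr(b^-1 a b) = -x^2*y*z + x^3 + x*y^2 + x*z^2 - 3*x
next, tr(a^-1 b^-1 a^-1 b a^-1) = tr(b a^-2 b^-1) tr(a) - tr(b a^-2 b^-1 a) = x^2*y*z - x*y^2 - x*z^2 + x
next, tr(a^-1 b) = tr(b) tr(a) - tr(b a) = x*y - z
next, tr(b^2 a) = tr(b) tr(a b) - tr(a) = y*z - x
and tr(b^2) = tr(b) tr(b) - tr(1) = y^2 - 2
and tr(a b^2 a) = tr(a) tr(b^2 a) - tr(b^2) = x*y*z - x^2 - y^2 + 2
next, tr(a b^2 a b) = tr(b) tr(a b a b) - tr(a b a) = y*z^2 - x*z - y
tr(b^2 a b^-1 a) = tr(a b^2 a) tr(b) - tr(a b^2 a b) = x*y^2*z - x^2*y - y^3 - y*z^2 + x*z + 3*y
next, tr(b^-1 a^-1 b^2 a) = tr(b^2 a b^-1) tr(a) - tr(b^2 a b^-1 a) = -x*y^2*z + x^2*y + y^3 + y*z^2 - 3*y
and tr(b a^-1 b^-1 a^-1 b) = tr(b^-1 a^-1 b^2) tr(a) - tr(b^-1 a^-1 b^2 a) = x*y^2*z - y^3 - y*z^2 - x*z + 3*y
tr(b a b a b a) = tr(a b a b) tr(a b) - tr(b a)   [split at repeated a] = z^3 - 3*z
tr(a b a b a^-1 b) = tr(b a b a b) tr(a) - tr(b a b a b a) = x*y*z^2 - x^2*z - z^3 - x*y + 3*z
and tr(b a b a^-1 b^-1 a) = tr(a b a b a^-1) tr(b) - tr(a b a b a^-1 b) = -x*y*z^2 + x^2*z + y^2*z + z^3 - 3*z
tr(b a^-1 b^-1 a^-1 b a) = tr(b a b a^-1 b^-1) tr(a) - tr(b a b a^-1 b^-1 a) = x*y*z^2 - x^2*z - y^2*z - z^3 + x*y + 3*z
tr(a^-1 b^-1 a^-1 b a^-1 b) = tr(b a^-1 b^-1 a^-1 b) tr(a) - tr(b a^-1 b^-1 a^-1 b a) = x^2*y^2*z - x*y^3 - 2*x*y*z^2 + y^2*z + z^3 + 2*x*y - 3*z
tr(a^-1 b^-1 a^-1 b a^-1 b^-1) = tr(a^-1 b^-1 a^-1 b a^-1) tr(b) - tr(a^-1 b^-1 a^-1 b a^-1 b) = x*y*z^2 - y^2*z - z^3 - x*y + 3*z
next, tr(a^-1 b a^-1 b^-2 a^-1 b^-1) = tr(a^-1 b^-1 a^-1 b a^-1 b^-1) tr(b) - tr(a^-1 b^-1 a^-1 b a^-1) = x*y^2*z^2 - x^2*y*z - y^3*z - y*z^3 + x*z^2 + 3*y*z - x

x*y^2*z^2 - x^2*y*z - y^3*z - y*z^3 + x*z^2 + 3*y*z - x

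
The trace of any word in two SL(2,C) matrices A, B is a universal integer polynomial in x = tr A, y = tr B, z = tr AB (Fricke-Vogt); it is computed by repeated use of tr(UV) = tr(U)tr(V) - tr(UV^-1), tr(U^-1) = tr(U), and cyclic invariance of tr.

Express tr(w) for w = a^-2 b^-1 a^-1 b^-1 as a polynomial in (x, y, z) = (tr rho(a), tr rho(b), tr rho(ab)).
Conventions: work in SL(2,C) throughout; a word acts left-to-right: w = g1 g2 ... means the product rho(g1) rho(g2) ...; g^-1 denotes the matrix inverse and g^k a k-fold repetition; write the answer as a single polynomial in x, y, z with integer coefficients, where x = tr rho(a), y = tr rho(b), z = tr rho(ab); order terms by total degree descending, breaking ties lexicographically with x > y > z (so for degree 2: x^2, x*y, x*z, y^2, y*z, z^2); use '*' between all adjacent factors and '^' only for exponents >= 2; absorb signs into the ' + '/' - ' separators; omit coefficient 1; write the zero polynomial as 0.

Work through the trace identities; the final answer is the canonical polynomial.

x*z^2 - y*z - x

trace(a^-1) = trace(a) = x
trace(a^-2) = trace(a^-1) trace(a) - trace(1)  (eliminate a^-1) = x^2 - 2
trace(a^-1 b) = trace(b) trace(a) - trace(b a)  (eliminate a^-1) = x*y - z
trace(a^-2 b) = trace(a^-1 b) trace(a) - trace(a^-1 b a)  (eliminate a^-1) = x^2*y - x*z - y
trace(a^-1 b^-1 a^-1) = trace(a^-2) trace(b) - trace(a^-2 b)  (eliminate b^-1) = x*z - y
trace(b a b) = trace(b) trace(a b) - trace(a)  (reduce the b square) = y*z - x
trace(b a b a) = trace(b a) trace(b a) - trace(1)  (split on b) = z^2 - 2
trace(a^-1 b a b) = trace(b a b) trace(a) - trace(b a b a)  (eliminate a^-1) = x*y*z - x^2 - z^2 + 2
trace(b^-1 a^-1 b a) = trace(a^-1 b a) trace(b) - trace(a^-1 b a b)  (eliminate b^-1) = -x*y*z + x^2 + y^2 + z^2 - 2
trace(a^-1 b^-1 a^-1 b) = trace(b^-1 a^-1 b) trace(a) - trace(b^-1 a^-1 b a)  (eliminate a^-1) = x*y*z - y^2 - z^2 + 2
trace(b^-1 a^-1 b^-1 a^-1) = trace(a^-1 b^-1 a^-1) trace(b) - trace(a^-1 b^-1 a^-1 b)  (eliminate b^-1) = z^2 - 2
trace(a^-2 b^-1 a^-1 b^-1) = trace(b^-1 a^-1 b^-1 a^-1) trace(a) - trace(b^-1 a^-1 b^-1)  (eliminate a^-1) = x*z^2 - y*z - x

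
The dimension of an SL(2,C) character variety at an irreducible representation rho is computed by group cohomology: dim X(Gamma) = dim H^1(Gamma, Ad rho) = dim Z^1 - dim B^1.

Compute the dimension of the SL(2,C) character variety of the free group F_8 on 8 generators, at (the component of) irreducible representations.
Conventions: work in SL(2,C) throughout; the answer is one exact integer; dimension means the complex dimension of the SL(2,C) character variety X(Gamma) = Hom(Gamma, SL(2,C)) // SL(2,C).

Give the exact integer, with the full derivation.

Gamma = F_8 has 8 generators and no relators.
A cocycle picks one sl_2 vector per generator freely, giving dim Z^1 = 3*8 = 24.
dim B^1 = 3: the coboundary map is injective because an irreducible image has centralizer 0 in sl_2.
Therefore dim X = 24 - 3 = 21.

21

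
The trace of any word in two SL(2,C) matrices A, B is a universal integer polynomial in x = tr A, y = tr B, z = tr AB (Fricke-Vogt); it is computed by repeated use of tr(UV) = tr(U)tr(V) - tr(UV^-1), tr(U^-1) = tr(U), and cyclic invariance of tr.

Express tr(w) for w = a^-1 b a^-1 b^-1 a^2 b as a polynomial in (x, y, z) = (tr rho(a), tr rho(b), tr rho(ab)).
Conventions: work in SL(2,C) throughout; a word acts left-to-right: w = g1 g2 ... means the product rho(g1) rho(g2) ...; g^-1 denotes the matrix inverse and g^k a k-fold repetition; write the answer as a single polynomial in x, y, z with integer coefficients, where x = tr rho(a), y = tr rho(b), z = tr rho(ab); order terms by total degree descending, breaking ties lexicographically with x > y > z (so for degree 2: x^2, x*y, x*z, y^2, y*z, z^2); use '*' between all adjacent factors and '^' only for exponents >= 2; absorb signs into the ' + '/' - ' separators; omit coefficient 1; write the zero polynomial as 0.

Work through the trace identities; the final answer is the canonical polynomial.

use: trace(b a b) = trace(b) trace(a b) - trace(a)  (reduce the b square) = y*z - x
trace(b a b a) = trace(a b) trace(a b) - trace(1)  (split on a) = z^2 - 2
use: trace(a b a^-1 b) = trace(b a b) trace(a) - trace(b a b a)  (eliminate a^-1) = x*y*z - x^2 - z^2 + 2
apply: trace(b^3 a) = trace(b) trace(b a b) - trace(b a)  (reduce the b square) = y^2*z - x*y - z
trace(b^2) = trace(b) trace(b) - trace(1)  (reduce the b square) = y^2 - 2
trace(b^3) = trace(b) trace(b^2) - trace(b)  (reduce the b square) = y^3 - 3*y
use: trace(b^2 a^2 b) = trace(a) trace(b^3 a) - trace(b^3)  (reduce the a square) = x*y^2*z - x^2*y - y^3 - x*z + 3*y
trace(a^2 b a b) = trace(a) trace(b a b a) - trace(b a b)  (reduce the a square) = x*z^2 - y*z - x
trace(a b a) = trace(a) trace(b a) - trace(b)  (reduce the a square) = x*z - y
trace(a^2 b a) = trace(a) trace(a b a) - trace(a b)  (reduce the a square) = x^2*z - x*y - z
trace(b^2 a^2 b a) = trace(b) trace(a^2 b a b) - trace(a^2 b a)  (reduce the b square) = x*y*z^2 - x^2*z - y^2*z + z
trace(b a^2 b a^-1 b) = trace(b^2 a^2 b) trace(a) - trace(b^2 a^2 b a)  (eliminate a^-1) = x^2*y^2*z - x^3*y - x*y^3 - x*y*z^2 + y^2*z + 3*x*y - z
use: trace(b a b a^2 b) = trace(b) trace(a b a^2 b) - trace(a b a^2)  (reduce the b square) = x*y*z^2 - x^2*z - y^2*z + z
use: trace(b a b a b a) = trace(a b) trace(a b a b) - trace(a^-1 b^-1)  (split on a) = z^3 - 3*z
trace(b a b a b) = trace(b) trace(a b a b) - trace(a b a)  (reduce the b square) = y*z^2 - x*z - y
use: trace(b a b a^2 b a) = trace(a) trace(b a b a b a) - trace(b a b a b)  (reduce the a square) = x*z^3 - y*z^2 - 2*x*z + y
trace(b a^2 b a^-1 b a) = trace(b a b a^2 b) trace(a) - trace(b a b a^2 b a)  (eliminate a^-1) = x^2*y*z^2 - x^3*z - x*y^2*z - x*z^3 + y*z^2 + 3*x*z - y
apply: trace(a^2 b a^-1 b a^-1 b) = trace(b a^2 b a^-1 b) trace(a) - trace(b a^2 b a^-1 b a)  (eliminate a^-1) = x^3*y^2*z - x^4*y - x^2*y^3 - 2*x^2*y*z^2 + x^3*z + 2*x*y^2*z + x*z^3 + 3*x^2*y - y*z^2 - 4*x*z + y
trace(a^-1 b a^-1 b^-1 a^2 b) = trace(a^2 b a^-1 b a^-1) trace(b) - trace(a^2 b a^-1 b a^-1 b)  (eliminate b^-1) = -x^3*y^2*z + x^4*y + x^2*y^3 + 2*x^2*y*z^2 - x^3*z - x*y^2*z - x*z^3 - 4*x^2*y + 4*x*z + y

-x^3*y^2*z + x^4*y + x^2*y^3 + 2*x^2*y*z^2 - x^3*z - x*y^2*z - x*z^3 - 4*x^2*y + 4*x*z + y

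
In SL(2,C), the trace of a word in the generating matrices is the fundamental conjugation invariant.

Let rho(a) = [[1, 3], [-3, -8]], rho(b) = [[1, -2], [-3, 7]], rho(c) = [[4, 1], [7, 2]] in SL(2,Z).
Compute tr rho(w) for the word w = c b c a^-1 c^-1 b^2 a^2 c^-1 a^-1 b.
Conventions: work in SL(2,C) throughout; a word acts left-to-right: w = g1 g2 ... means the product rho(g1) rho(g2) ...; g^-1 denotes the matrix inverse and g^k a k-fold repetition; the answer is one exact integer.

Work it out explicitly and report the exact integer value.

-2853058

rho(c) = [[4, 1], [7, 2]]
... * rho(b) = [[1, -2], [-3, 7]]  ->  [[1, -1], [1, 0]]
... * rho(c) = [[4, 1], [7, 2]]  ->  [[-3, -1], [4, 1]]
... * rho(a^-1) = [[-8, -3], [3, 1]]  ->  [[21, 8], [-29, -11]]
... * rho(c^-1) = [[2, -1], [-7, 4]]  ->  [[-14, 11], [19, -15]]
... * rho(b) = [[1, -2], [-3, 7]]  ->  [[-47, 105], [64, -143]]
... * rho(b) = [[1, -2], [-3, 7]]  ->  [[-362, 829], [493, -1129]]
... * rho(a) = [[1, 3], [-3, -8]]  ->  [[-2849, -7718], [3880, 10511]]
... * rho(a) = [[1, 3], [-3, -8]]  ->  [[20305, 53197], [-27653, -72448]]
... * rho(c^-1) = [[2, -1], [-7, 4]]  ->  [[-331769, 192483], [451830, -262139]]
... * rho(a^-1) = [[-8, -3], [3, 1]]  ->  [[3231601, 1187790], [-4401057, -1617629]]
... * rho(b) = [[1, -2], [-3, 7]]  ->  [[-331769, 1851328], [451830, -2521289]]
tr = -331769 + -2521289 = -2853058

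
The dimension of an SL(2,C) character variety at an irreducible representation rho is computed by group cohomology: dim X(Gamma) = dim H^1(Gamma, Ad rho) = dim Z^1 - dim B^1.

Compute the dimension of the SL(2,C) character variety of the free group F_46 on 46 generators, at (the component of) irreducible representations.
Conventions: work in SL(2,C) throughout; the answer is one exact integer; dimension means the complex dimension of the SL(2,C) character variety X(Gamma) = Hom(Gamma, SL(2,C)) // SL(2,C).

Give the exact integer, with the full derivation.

135

Here Gamma is free of rank 46 — no relator constrains a cocycle.
So Z^1 = (sl_2)^46 in full: dim Z^1 = 138.
Irreducibility makes the coboundary map sl_2 -> Z^1 injective (trivial centralizer), so dim B^1 = 3.
dim X = dim H^1 = dim Z^1 - dim B^1 = 138 - 3 = 135.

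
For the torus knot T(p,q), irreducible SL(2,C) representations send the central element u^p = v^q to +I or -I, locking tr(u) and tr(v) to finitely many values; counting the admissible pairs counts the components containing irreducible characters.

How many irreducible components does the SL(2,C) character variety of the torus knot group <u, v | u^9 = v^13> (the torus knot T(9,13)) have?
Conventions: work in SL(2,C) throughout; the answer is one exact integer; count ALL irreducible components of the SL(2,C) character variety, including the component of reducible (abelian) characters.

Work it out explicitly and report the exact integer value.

For T(9,13): irreducibility forces the central element u^9 = v^13 to one of +I, -I.
This locks tr(u) to 2*cos(pi*alpha/9), alpha in 1..8, and tr(v) to 2*cos(pi*beta/13), beta in 1..12, on each component of irreducible characters.
u^9 = (-1)^alpha I and v^13 = (-1)^beta I must agree, so alpha and beta have equal parity.
Counting: 4 odd alphas x 6 odd betas + 4 even alphas x 6 even betas = 24 + 24 = 48.
components with irreducible characters: 48; plus the single component of reducible (abelian) characters: total 49.

49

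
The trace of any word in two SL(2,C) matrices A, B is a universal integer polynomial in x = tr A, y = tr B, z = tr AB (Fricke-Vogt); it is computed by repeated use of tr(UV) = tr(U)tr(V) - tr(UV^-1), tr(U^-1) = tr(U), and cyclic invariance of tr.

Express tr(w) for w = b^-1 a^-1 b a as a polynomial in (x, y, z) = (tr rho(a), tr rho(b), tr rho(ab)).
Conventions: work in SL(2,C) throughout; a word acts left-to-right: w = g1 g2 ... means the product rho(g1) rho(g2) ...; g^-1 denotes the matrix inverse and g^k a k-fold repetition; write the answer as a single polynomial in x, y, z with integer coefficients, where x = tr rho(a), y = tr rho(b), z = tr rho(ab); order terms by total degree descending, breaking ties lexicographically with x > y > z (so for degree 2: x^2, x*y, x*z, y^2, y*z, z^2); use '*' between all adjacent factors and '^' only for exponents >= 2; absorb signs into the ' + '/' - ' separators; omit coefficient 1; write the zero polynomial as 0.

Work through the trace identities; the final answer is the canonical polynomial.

trace(b a b) = trace(b) trace(a b) - trace(a)  (reduce the b square) = y*z - x
trace(b a b a) = trace(b a) trace(b a) - trace(1)  (split on b) = z^2 - 2
trace(a^-1 b a b) = trace(b a b) trace(a) - trace(b a b a)  (eliminate a^-1) = x*y*z - x^2 - z^2 + 2
trace(b^-1 a^-1 b a) = trace(a^-1 b a) trace(b) - trace(a^-1 b a b)  (eliminate b^-1) = -x*y*z + x^2 + y^2 + z^2 - 2

-x*y*z + x^2 + y^2 + z^2 - 2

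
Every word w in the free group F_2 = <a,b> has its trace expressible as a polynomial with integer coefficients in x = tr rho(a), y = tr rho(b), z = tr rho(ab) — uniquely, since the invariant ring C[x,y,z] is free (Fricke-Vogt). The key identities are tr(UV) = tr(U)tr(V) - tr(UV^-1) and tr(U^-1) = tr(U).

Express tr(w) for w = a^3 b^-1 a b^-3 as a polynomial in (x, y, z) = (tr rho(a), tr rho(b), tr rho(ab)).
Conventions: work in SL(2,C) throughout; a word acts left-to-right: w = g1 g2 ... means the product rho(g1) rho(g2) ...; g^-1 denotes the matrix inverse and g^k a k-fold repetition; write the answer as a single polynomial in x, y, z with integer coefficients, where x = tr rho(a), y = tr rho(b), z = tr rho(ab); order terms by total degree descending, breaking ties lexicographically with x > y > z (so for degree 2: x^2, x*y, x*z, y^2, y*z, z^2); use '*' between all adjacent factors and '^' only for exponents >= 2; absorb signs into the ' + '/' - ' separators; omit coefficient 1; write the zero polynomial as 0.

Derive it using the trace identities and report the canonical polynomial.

x^4*y^4 - 2*x^3*y^3*z - 2*x^4*y^2 - 2*x^2*y^4 + x^2*y^2*z^2 + 3*x^3*y*z + 3*x*y^3*z + 4*x^2*y^2 - x^2*z^2 - y^2*z^2 - 5*x*y*z + x^2 + y^2 + z^2 - 2

trace(a^2) = trace(a) * trace(a) - trace(1) = x^2 - 2
trace(a^3) = trace(a) * trace(a^2) - trace(a) = x^3 - 3*x
trace(a^4) = trace(a) * trace(a^3) - trace(a^2) = x^4 - 4*x^2 + 2
trace(a b a) = trace(a) * trace(b a) - trace(b) = x*z - y
trace(b a^3) = trace(a) * trace(a b a) - trace(a b) = x^2*z - x*y - z
trace(a^4 b) = trace(a) * trace(b a^3) - trace(b a^2) = x^3*z - x^2*y - 2*x*z + y
trace(a b^-1 a^3) = trace(a^4) * trace(b) - trace(a^4 b) = x^4*y - x^3*z - 3*x^2*y + 2*x*z + y
trace(b a b a) = trace(a b) * trace(a b) - trace(1) = z^2 - 2
trace(b a b) = trace(b) * trace(a b) - trace(a) = y*z - x
trace(b a b a^2) = trace(a) * trace(b a b a) - trace(b a b) = x*z^2 - y*z - x
trace(a^3 b a b) = trace(a) * trace(b a b a^2) - trace(b a b a) = x^2*z^2 - x*y*z - x^2 - z^2 + 2
trace(a b^-1 a^3 b) = trace(a^3 b a) * trace(b) - trace(a^3 b a b) = x^3*y*z - x^2*y^2 - x^2*z^2 - x*y*z + x^2 + y^2 + z^2 - 2
trace(b^-1 a^3 b^-1 a) = trace(a b^-1 a^3) * trace(b) - trace(a b^-1 a^3 b) = x^4*y^2 - 2*x^3*y*z - 2*x^2*y^2 + x^2*z^2 + 3*x*y*z - x^2 - z^2 + 2
trace(a^3 b^-1 a b^-2) = trace(b^-1 a^3 b^-1 a) * trace(b) - trace(b^-1 a^3 b^-1 a b) = x^4*y^3 - 2*x^3*y^2*z - x^4*y - 2*x^2*y^3 + x^2*y*z^2 + x^3*z + 3*x*y^2*z + 2*x^2*y - y*z^2 - 2*x*z + y
trace(a^3 b^-1 a b^-3) = trace(a^3 b^-1 a b^-2) * trace(b) - trace(a^3 b^-1 a b^-1) = x^4*y^4 - 2*x^3*y^3*z - 2*x^4*y^2 - 2*x^2*y^4 + x^2*y^2*z^2 + 3*x^3*y*z + 3*x*y^3*z + 4*x^2*y^2 - x^2*z^2 - y^2*z^2 - 5*x*y*z + x^2 + y^2 + z^2 - 2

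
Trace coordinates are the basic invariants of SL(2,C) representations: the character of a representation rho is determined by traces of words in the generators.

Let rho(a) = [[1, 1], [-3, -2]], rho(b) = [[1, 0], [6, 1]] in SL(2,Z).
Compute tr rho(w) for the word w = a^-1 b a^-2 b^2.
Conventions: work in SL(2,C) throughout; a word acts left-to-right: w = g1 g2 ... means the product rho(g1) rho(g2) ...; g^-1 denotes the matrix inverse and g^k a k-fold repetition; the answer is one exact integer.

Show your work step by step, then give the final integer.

-70

rho(a^-1) = [[-2, -1], [3, 1]]
... * rho(b) = [[1, 0], [6, 1]]  ->  [[-8, -1], [9, 1]]
... * rho(a^-1) = [[-2, -1], [3, 1]]  ->  [[13, 7], [-15, -8]]
... * rho(a^-1) = [[-2, -1], [3, 1]]  ->  [[-5, -6], [6, 7]]
... * rho(b) = [[1, 0], [6, 1]]  ->  [[-41, -6], [48, 7]]
... * rho(b) = [[1, 0], [6, 1]]  ->  [[-77, -6], [90, 7]]
tr = -77 + 7 = -70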